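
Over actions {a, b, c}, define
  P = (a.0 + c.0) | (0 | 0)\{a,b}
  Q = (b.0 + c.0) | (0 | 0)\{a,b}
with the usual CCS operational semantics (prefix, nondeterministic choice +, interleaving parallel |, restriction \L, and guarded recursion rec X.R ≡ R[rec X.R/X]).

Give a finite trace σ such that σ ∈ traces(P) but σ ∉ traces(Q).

LTS(P): 2 reachable states
  u0 = (a.0 + c.0) | (0 | 0)\{a,b} | -a-> u1, -c-> u1
  u1 = 0 | (0 | 0)\{a,b} | deadlocked
LTS(Q): 2 reachable states
  v0 = (b.0 + c.0) | (0 | 0)\{a,b} | -b-> v1, -c-> v1
  v1 = 0 | (0 | 0)\{a,b} | deadlocked
Executing a from P (initial set {u0}):
  after a @ step 1: {u1}
  — P admits the full trace.
Executing a from Q (initial set {v0}):
  after a @ step 1: no successor for Q

a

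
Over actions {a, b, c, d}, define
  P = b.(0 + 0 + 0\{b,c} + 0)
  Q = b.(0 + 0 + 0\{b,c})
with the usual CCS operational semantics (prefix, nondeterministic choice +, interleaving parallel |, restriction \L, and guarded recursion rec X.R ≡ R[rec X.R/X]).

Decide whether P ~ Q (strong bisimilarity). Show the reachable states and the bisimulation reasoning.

LTS(P): 2 reachable states
  u0 = b.(0 + 0 + 0\{b,c} + 0) has moves —b→ u1
  u1 = 0 + 0 + 0\{b,c} + 0 has moves ·
LTS(Q): 2 reachable states
  v0 = b.(0 + 0 + 0\{b,c}) has moves —b→ v1
  v1 = 0 + 0 + 0\{b,c} has moves ·
Coarsest stable partition (strong bisimilarity classes):
  B0 = {u0, v0}
  B1 = {u1, v1}
u0 ∈ B0, v0 ∈ B0 → same block

YES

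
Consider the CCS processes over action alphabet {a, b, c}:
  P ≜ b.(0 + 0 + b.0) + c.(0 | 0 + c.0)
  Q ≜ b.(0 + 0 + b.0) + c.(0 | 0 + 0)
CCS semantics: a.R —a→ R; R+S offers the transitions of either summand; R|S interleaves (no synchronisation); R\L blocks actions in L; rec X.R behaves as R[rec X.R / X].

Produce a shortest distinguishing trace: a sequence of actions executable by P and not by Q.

cc

P's transition system — 4 states:
  p0 = b.(0 + 0 + b.0) + c.(0 | 0 + c.0) → --b--▸ p1, --c--▸ p2
  p1 = 0 + 0 + b.0 → --b--▸ p3
  p2 = 0 | 0 + c.0 → --c--▸ p3
  p3 = 0 → (no moves)
Q's transition system — 4 states:
  q0 = b.(0 + 0 + b.0) + c.(0 | 0 + 0) → --b--▸ q1, --c--▸ q2
  q1 = 0 + 0 + b.0 → --b--▸ q3
  q2 = 0 | 0 + 0 → (no moves)
  q3 = 0 → (no moves)
Trace ⟨cc⟩ through P, begin at {p0}:
  [1] c ⇒ {p2}
  [2] c ⇒ {p3}
  — P admits the full trace.
Trace ⟨cc⟩ through Q, begin at {q0}:
  [1] c ⇒ {q2}
  [2] c ⇒ no successor for Q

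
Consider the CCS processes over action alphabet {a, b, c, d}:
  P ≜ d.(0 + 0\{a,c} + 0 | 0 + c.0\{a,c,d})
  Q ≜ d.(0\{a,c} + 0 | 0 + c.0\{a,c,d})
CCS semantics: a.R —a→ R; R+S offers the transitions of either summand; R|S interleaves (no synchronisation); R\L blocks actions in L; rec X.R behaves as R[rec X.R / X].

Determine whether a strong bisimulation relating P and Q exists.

LTS(P): 3 reachable states
  m0 = d.(0 + 0\{a,c} + 0 | 0 + c.0\{a,c,d}) → --d--▸ m1
  m1 = 0 + 0\{a,c} + 0 | 0 + c.0\{a,c,d} → --c--▸ m2
  m2 = 0\{a,c,d} → ∅
LTS(Q): 3 reachable states
  n0 = d.(0\{a,c} + 0 | 0 + c.0\{a,c,d}) → --d--▸ n1
  n1 = 0\{a,c} + 0 | 0 + c.0\{a,c,d} → --c--▸ n2
  n2 = 0\{a,c,d} → ∅
Coarsest stable partition (strong bisimilarity classes):
  B0 = {m0, n0}
  B1 = {m1, n1}
  B2 = {m2, n2}
m0 ∈ B0, n0 ∈ B0 → same block

YES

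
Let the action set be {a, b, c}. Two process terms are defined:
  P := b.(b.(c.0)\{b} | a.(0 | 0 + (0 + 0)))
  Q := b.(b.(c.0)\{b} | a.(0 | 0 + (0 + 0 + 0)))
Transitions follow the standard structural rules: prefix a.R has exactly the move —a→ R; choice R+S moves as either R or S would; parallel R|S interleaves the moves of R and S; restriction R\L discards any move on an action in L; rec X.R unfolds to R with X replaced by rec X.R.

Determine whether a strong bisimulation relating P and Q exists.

Reachable graph of P (7 states):
  p0 = b.(b.(c.0)\{b} | a.(0 | 0 + (0 + 0))) → —b→ p1
  p1 = b.(c.0)\{b} | a.(0 | 0 + (0 + 0)) → —a→ p2, —b→ p3
  p2 = b.(c.0)\{b} | (0 | 0 + (0 + 0)) → —b→ p4
  p3 = (c.0)\{b} | a.(0 | 0 + (0 + 0)) → —a→ p4, —c→ p5
  p4 = (c.0)\{b} | (0 | 0 + (0 + 0)) → —c→ p6
  p5 = 0\{b} | a.(0 | 0 + (0 + 0)) → —a→ p6
  p6 = 0\{b} | (0 | 0 + (0 + 0)) → ·
Reachable graph of Q (7 states):
  q0 = b.(b.(c.0)\{b} | a.(0 | 0 + (0 + 0 + 0))) → —b→ q1
  q1 = b.(c.0)\{b} | a.(0 | 0 + (0 + 0 + 0)) → —a→ q2, —b→ q3
  q2 = b.(c.0)\{b} | (0 | 0 + (0 + 0 + 0)) → —b→ q4
  q3 = (c.0)\{b} | a.(0 | 0 + (0 + 0 + 0)) → —a→ q4, —c→ q5
  q4 = (c.0)\{b} | (0 | 0 + (0 + 0 + 0)) → —c→ q6
  q5 = 0\{b} | a.(0 | 0 + (0 + 0 + 0)) → —a→ q6
  q6 = 0\{b} | (0 | 0 + (0 + 0 + 0)) → ·
Coarsest stable partition (strong bisimilarity classes):
  B0 = {p0, q0}
  B1 = {p1, q1}
  B2 = {p3, q3}
  B3 = {p4, q4}
  B4 = {p6, q6}
  B5 = {p5, q5}
  B6 = {p2, q2}
p0 ∈ B0, q0 ∈ B0 → same block

P ~ Q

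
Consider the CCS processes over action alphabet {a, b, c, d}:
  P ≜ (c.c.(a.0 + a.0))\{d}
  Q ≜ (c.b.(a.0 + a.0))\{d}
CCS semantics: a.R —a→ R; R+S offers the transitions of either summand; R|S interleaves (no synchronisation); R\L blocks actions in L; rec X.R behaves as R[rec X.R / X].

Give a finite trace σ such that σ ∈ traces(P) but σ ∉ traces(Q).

LTS(P): 4 reachable states
  m0 = (c.c.(a.0 + a.0))\{d} → -c-> m1
  m1 = (c.(a.0 + a.0))\{d} → -c-> m2
  m2 = (a.0 + a.0)\{d} → -a-> m3
  m3 = 0\{d} → ·
LTS(Q): 4 reachable states
  n0 = (c.b.(a.0 + a.0))\{d} → -c-> n1
  n1 = (b.(a.0 + a.0))\{d} → -b-> n2
  n2 = (a.0 + a.0)\{d} → -a-> n3
  n3 = 0\{d} → ·
Run σ = ⟨cc⟩ on P: start {m0}
  [1] c ⇒ {m1}
  [2] c ⇒ {m2}
  — P admits the full trace.
Run σ = ⟨cc⟩ on Q: start {n0}
  [1] c ⇒ {n1}
  [2] c ⇒ ∅  — Q cannot continue

cc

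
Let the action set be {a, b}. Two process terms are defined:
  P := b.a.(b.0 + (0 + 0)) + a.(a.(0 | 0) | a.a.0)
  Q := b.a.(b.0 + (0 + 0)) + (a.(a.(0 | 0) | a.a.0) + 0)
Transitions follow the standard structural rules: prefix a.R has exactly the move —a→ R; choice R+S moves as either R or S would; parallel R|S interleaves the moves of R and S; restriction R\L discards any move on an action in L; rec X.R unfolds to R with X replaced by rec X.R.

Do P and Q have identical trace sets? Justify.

P's transition system — 10 states:
  p0 = b.a.(b.0 + (0 + 0)) + a.(a.(0 | 0) | a.a.0) has moves —a→ p1, —b→ p2
  p1 = a.(0 | 0) | a.a.0 has moves —a→ p3, —a→ p4
  p2 = a.(b.0 + (0 + 0)) has moves —a→ p5
  p3 = 0 | 0 | a.a.0 has moves —a→ p6
  p4 = a.(0 | 0) | a.0 has moves —a→ p6, —a→ p7
  p5 = b.0 + (0 + 0) has moves —b→ p8
  p6 = 0 | 0 | a.0 has moves —a→ p9
  p7 = a.(0 | 0) | 0 has moves —a→ p9
  p8 = 0 has moves stopped
  p9 = 0 | 0 | 0 has moves stopped
Q's transition system — 10 states:
  q0 = b.a.(b.0 + (0 + 0)) + (a.(a.(0 | 0) | a.a.0) + 0) has moves —a→ q1, —b→ q2
  q1 = a.(0 | 0) | a.a.0 has moves —a→ q3, —a→ q4
  q2 = a.(b.0 + (0 + 0)) has moves —a→ q5
  q3 = 0 | 0 | a.a.0 has moves —a→ q6
  q4 = a.(0 | 0) | a.0 has moves —a→ q6, —a→ q7
  q5 = b.0 + (0 + 0) has moves —b→ q8
  q6 = 0 | 0 | a.0 has moves —a→ q9
  q7 = a.(0 | 0) | 0 has moves —a→ q9
  q8 = 0 has moves stopped
  q9 = 0 | 0 | 0 has moves stopped
Partition-refinement fixed point:
  B0 = {p0, q0}
  B1 = {p2, q2}
  B2 = {p5, q5}
  B3 = {p8, p9, q8, q9}
  B4 = {p1, q1}
  B5 = {p3, p4, q3, q4}
  B6 = {p6, p7, q6, q7}
p0 ∈ B0, q0 ∈ B0 → same block
Bisimilar ⇒ trace-equivalent.

trace-equivalent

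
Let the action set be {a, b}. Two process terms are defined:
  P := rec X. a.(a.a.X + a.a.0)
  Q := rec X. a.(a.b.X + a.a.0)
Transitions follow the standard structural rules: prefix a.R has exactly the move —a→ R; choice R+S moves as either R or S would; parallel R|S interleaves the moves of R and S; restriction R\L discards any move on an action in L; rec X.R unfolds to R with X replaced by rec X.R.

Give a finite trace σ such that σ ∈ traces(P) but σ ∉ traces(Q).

aaaa

LTS(P): 5 reachable states
  p0 = rec X. a.(a.a.X + a.a.0) | --a--▸ p1
  p1 = a.a.(rec X. a.(a.a.X + a.a.0)) + a.a.0 | --a--▸ p2, --a--▸ p3
  p2 = a.(rec X. a.(a.a.X + a.a.0)) | --a--▸ p0
  p3 = a.0 | --a--▸ p4
  p4 = 0 | stopped
LTS(Q): 5 reachable states
  q0 = rec X. a.(a.b.X + a.a.0) | --a--▸ q1
  q1 = a.b.(rec X. a.(a.b.X + a.a.0)) + a.a.0 | --a--▸ q2, --a--▸ q3
  q2 = a.0 | --a--▸ q4
  q3 = b.(rec X. a.(a.b.X + a.a.0)) | --b--▸ q0
  q4 = 0 | stopped
Executing aaaa from P (initial set {p0}):
  step 1 (a): {p1}
  step 2 (a): {p2, p3}
  step 3 (a): {p0, p4}
  step 4 (a): {p1}
  P completes σ.
Executing aaaa from Q (initial set {q0}):
  step 1 (a): {q1}
  step 2 (a): {q2, q3}
  step 3 (a): {q4}
  step 4 (a): ∅ (Q stuck)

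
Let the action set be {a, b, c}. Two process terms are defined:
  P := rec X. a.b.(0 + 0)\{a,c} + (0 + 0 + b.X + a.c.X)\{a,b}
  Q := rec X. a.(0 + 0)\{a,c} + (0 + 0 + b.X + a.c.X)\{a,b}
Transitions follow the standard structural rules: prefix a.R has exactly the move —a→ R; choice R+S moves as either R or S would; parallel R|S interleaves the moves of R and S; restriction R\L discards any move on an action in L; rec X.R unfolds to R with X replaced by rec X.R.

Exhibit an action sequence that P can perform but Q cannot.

ab

P's transition system — 3 states:
  p0 = rec X. a.b.(0 + 0)\{a,c} + (0 + 0 + b.X + a.c.X)\{a,b} | —a→ p1
  p1 = b.(0 + 0)\{a,c} | —b→ p2
  p2 = (0 + 0)\{a,c} | stopped
Q's transition system — 2 states:
  q0 = rec X. a.(0 + 0)\{a,c} + (0 + 0 + b.X + a.c.X)\{a,b} | —a→ q1
  q1 = (0 + 0)\{a,c} | stopped
Executing ab from P (initial set {p0}):
  [1] a ⇒ {p1}
  [2] b ⇒ {p2}
  — P admits the full trace.
Executing ab from Q (initial set {q0}):
  [1] a ⇒ {q1}
  [2] b ⇒ ∅  — Q cannot continue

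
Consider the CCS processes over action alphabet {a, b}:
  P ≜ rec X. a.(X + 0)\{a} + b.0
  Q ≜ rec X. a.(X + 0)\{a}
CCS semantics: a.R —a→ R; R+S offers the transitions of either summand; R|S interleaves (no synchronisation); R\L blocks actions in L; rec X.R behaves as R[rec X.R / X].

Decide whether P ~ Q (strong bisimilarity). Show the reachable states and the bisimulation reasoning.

LTS(P): 4 reachable states
  u0 = rec X. a.(X + 0)\{a} + b.0 :: —a→ u1, —b→ u2
  u1 = ((rec X. a.(X + 0)\{a} + b.0) + 0)\{a} :: —b→ u3
  u2 = 0 :: deadlocked
  u3 = 0\{a} :: deadlocked
LTS(Q): 2 reachable states
  v0 = rec X. a.(X + 0)\{a} :: —a→ v1
  v1 = ((rec X. a.(X + 0)\{a}) + 0)\{a} :: deadlocked
Coarsest stable partition (strong bisimilarity classes):
  B0 = {u0}
  B1 = {u1}
  B2 = {u2, u3, v1}
  B3 = {v0}
u0 ∈ B0, v0 ∈ B3 → different blocks

not bisimilar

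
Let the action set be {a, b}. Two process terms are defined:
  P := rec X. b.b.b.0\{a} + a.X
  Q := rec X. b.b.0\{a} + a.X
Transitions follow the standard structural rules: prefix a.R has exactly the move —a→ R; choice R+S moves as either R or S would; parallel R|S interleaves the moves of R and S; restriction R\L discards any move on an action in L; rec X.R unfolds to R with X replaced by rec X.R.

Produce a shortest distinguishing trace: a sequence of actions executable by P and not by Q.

P's transition system — 4 states:
  m0 = rec X. b.b.b.0\{a} + a.X → -a-> m0, -b-> m1
  m1 = b.b.0\{a} → -b-> m2
  m2 = b.0\{a} → -b-> m3
  m3 = 0\{a} → deadlocked
Q's transition system — 3 states:
  n0 = rec X. b.b.0\{a} + a.X → -a-> n0, -b-> n1
  n1 = b.0\{a} → -b-> n2
  n2 = 0\{a} → deadlocked
Trace ⟨bbb⟩ through P, begin at {m0}:
  step 1 (b): {m1}
  step 2 (b): {m2}
  step 3 (b): {m3}
  P completes σ.
Trace ⟨bbb⟩ through Q, begin at {n0}:
  step 1 (b): {n1}
  step 2 (b): {n2}
  step 3 (b): ∅ (Q stuck)

bbb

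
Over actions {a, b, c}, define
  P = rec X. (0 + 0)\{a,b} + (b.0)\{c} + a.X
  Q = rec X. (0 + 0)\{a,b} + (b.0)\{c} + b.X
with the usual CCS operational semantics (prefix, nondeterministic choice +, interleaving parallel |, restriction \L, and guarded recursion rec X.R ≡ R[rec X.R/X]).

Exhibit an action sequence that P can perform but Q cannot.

P's transition system — 2 states:
  s0 = rec X. (0 + 0)\{a,b} + (b.0)\{c} + a.X | =a=> s0, =b=> s1
  s1 = 0\{c} | ∅
Q's transition system — 2 states:
  t0 = rec X. (0 + 0)\{a,b} + (b.0)\{c} + b.X | =b=> t0, =b=> t1
  t1 = 0\{c} | ∅
Executing a from P (initial set {s0}):
  after a @ step 1: {s0}
  ✓ P
Executing a from Q (initial set {t0}):
  after a @ step 1: ∅ (Q stuck)

a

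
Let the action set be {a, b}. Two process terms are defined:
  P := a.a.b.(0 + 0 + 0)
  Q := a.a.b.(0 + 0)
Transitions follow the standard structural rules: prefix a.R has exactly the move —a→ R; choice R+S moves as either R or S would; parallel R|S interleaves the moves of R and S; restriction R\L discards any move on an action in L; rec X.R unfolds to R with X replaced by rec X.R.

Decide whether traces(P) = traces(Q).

P's transition system — 4 states:
  p0 = a.a.b.(0 + 0 + 0) :: --a--▸ p1
  p1 = a.b.(0 + 0 + 0) :: --a--▸ p2
  p2 = b.(0 + 0 + 0) :: --b--▸ p3
  p3 = 0 + 0 + 0 :: ·
Q's transition system — 4 states:
  q0 = a.a.b.(0 + 0) :: --a--▸ q1
  q1 = a.b.(0 + 0) :: --a--▸ q2
  q2 = b.(0 + 0) :: --b--▸ q3
  q3 = 0 + 0 :: ·
Bisimilarity quotient blocks:
  B0 = {p0, q0}
  B1 = {p1, q1}
  B2 = {p2, q2}
  B3 = {p3, q3}
p0 ∈ B0, q0 ∈ B0 → same block
Bisimilar ⇒ trace-equivalent.

trace-equivalent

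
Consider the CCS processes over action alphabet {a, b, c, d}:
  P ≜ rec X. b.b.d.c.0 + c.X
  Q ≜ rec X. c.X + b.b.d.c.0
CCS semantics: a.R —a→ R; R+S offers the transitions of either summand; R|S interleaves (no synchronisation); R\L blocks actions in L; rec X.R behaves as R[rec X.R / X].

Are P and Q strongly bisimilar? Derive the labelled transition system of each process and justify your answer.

P's transition system — 5 states:
  s0 = rec X. b.b.d.c.0 + c.X ⊢ --b--▸ s1, --c--▸ s0
  s1 = b.d.c.0 ⊢ --b--▸ s2
  s2 = d.c.0 ⊢ --d--▸ s3
  s3 = c.0 ⊢ --c--▸ s4
  s4 = 0 ⊢ ∅
Q's transition system — 5 states:
  t0 = rec X. c.X + b.b.d.c.0 ⊢ --b--▸ t1, --c--▸ t0
  t1 = b.d.c.0 ⊢ --b--▸ t2
  t2 = d.c.0 ⊢ --d--▸ t3
  t3 = c.0 ⊢ --c--▸ t4
  t4 = 0 ⊢ ∅
Bisimilarity quotient blocks:
  B0 = {s0, t0}
  B1 = {s1, t1}
  B2 = {s2, t2}
  B3 = {s3, t3}
  B4 = {s4, t4}
s0 ∈ B0, t0 ∈ B0 → same block

YES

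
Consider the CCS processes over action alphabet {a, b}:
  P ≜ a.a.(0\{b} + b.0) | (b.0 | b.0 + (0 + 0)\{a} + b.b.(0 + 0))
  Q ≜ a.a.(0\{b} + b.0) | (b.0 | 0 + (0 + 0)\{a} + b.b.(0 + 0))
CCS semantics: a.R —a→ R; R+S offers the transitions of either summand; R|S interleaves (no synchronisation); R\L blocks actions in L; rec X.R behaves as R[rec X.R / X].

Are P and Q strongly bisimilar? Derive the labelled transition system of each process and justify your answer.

P's transition system — 24 states:
  m0 = a.a.(0\{b} + b.0) | (b.0 | b.0 + (0 + 0)\{a} + b.b.(0 + 0)) | -a-> m1, -b-> m2, -b-> m3, -b-> m4
  m1 = a.(0\{b} + b.0) | (b.0 | b.0 + (0 + 0)\{a} + b.b.(0 + 0)) | -a-> m5, -b-> m6, -b-> m7, -b-> m8
  m2 = a.a.(0\{b} + b.0) | (0 | b.0) | -a-> m6, -b-> m9
  m3 = a.a.(0\{b} + b.0) | (b.0 | 0) | -a-> m7, -b-> m9
  m4 = a.a.(0\{b} + b.0) | b.(0 + 0) | -a-> m8, -b-> m10
  m5 = (0\{b} + b.0) | (b.0 | b.0 + (0 + 0)\{a} + b.b.(0 + 0)) | -b-> m11, -b-> m12, -b-> m13, -b-> m14
  m6 = a.(0\{b} + b.0) | (0 | b.0) | -a-> m11, -b-> m15
  m7 = a.(0\{b} + b.0) | (b.0 | 0) | -a-> m12, -b-> m15
  m8 = a.(0\{b} + b.0) | b.(0 + 0) | -a-> m13, -b-> m16
  m9 = a.a.(0\{b} + b.0) | (0 | 0) | -a-> m15
  m10 = a.a.(0\{b} + b.0) | (0 + 0) | -a-> m16
  m11 = (0\{b} + b.0) | (0 | b.0) | -b-> m17, -b-> m18
  m12 = (0\{b} + b.0) | (b.0 | 0) | -b-> m17, -b-> m19
  m13 = (0\{b} + b.0) | b.(0 + 0) | -b-> m20, -b-> m21
  m14 = 0 | (b.0 | b.0 + (0 + 0)\{a} + b.b.(0 + 0)) | -b-> m18, -b-> m19, -b-> m21
  m15 = a.(0\{b} + b.0) | (0 | 0) | -a-> m17
  m16 = a.(0\{b} + b.0) | (0 + 0) | -a-> m20
  m17 = (0\{b} + b.0) | (0 | 0) | -b-> m22
  m18 = 0 | (0 | b.0) | -b-> m22
  m19 = 0 | (b.0 | 0) | -b-> m22
  m20 = (0\{b} + b.0) | (0 + 0) | -b-> m23
  m21 = 0 | b.(0 + 0) | -b-> m23
  m22 = 0 | (0 | 0) | ∅
  m23 = 0 | (0 + 0) | ∅
Q's transition system — 16 states:
  n0 = a.a.(0\{b} + b.0) | (b.0 | 0 + (0 + 0)\{a} + b.b.(0 + 0)) | -a-> n1, -b-> n2, -b-> n3
  n1 = a.(0\{b} + b.0) | (b.0 | 0 + (0 + 0)\{a} + b.b.(0 + 0)) | -a-> n4, -b-> n5, -b-> n6
  n2 = a.a.(0\{b} + b.0) | (0 | 0) | -a-> n5
  n3 = a.a.(0\{b} + b.0) | b.(0 + 0) | -a-> n6, -b-> n7
  n4 = (0\{b} + b.0) | (b.0 | 0 + (0 + 0)\{a} + b.b.(0 + 0)) | -b-> n10, -b-> n8, -b-> n9
  n5 = a.(0\{b} + b.0) | (0 | 0) | -a-> n8
  n6 = a.(0\{b} + b.0) | b.(0 + 0) | -a-> n9, -b-> n11
  n7 = a.a.(0\{b} + b.0) | (0 + 0) | -a-> n11
  n8 = (0\{b} + b.0) | (0 | 0) | -b-> n12
  n9 = (0\{b} + b.0) | b.(0 + 0) | -b-> n13, -b-> n14
  n10 = 0 | (b.0 | 0 + (0 + 0)\{a} + b.b.(0 + 0)) | -b-> n12, -b-> n14
  n11 = a.(0\{b} + b.0) | (0 + 0) | -a-> n13
  n12 = 0 | (0 | 0) | ∅
  n13 = (0\{b} + b.0) | (0 + 0) | -b-> n15
  n14 = 0 | b.(0 + 0) | -b-> n15
  n15 = 0 | (0 + 0) | ∅
Bisimilarity quotient blocks:
  B0 = {m0}
  B1 = {m2, m3, m4, n3}
  B2 = {m6, m7, m8, n6}
  B3 = {m11, m12, m13, m14, n9}
  B4 = {m17, m18, m19, m20, m21, n13, n14, n8}
  B5 = {m22, m23, n12, n15}
  B6 = {m15, m16, n11, n5}
  B7 = {m10, m9, n2, n7}
  B8 = {m1}
  B9 = {m5}
  B10 = {n0}
  B11 = {n1}
  B12 = {n4}
  B13 = {n10}
m0 ∈ B0, n0 ∈ B10 → different blocks

P ≁ Q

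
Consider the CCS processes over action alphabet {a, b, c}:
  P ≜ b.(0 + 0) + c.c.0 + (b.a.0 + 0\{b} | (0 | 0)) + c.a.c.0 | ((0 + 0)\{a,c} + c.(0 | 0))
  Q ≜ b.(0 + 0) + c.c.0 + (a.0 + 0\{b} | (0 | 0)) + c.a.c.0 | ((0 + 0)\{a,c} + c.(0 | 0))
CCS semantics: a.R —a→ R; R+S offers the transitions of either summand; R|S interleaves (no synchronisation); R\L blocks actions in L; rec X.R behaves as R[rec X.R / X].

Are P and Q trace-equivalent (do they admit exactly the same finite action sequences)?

trace-distinct — witness ⟨ba⟩

P's transition system — 12 states:
  s0 = b.(0 + 0) + c.c.0 + (b.a.0 + 0\{b} | (0 | 0)) + c.a.c.0 | ((0 + 0)\{a,c} + c.(0 | 0)) :: -b-> s1, -b-> s2, -c-> s3, -c-> s4, -c-> s5
  s1 = 0 + 0 :: deadlocked
  s2 = a.0 :: -a-> s6
  s3 = a.c.0 | ((0 + 0)\{a,c} + c.(0 | 0)) :: -a-> s7, -c-> s8
  s4 = c.0 :: -c-> s6
  s5 = c.a.c.0 | (0 | 0) :: -c-> s8
  s6 = 0 :: deadlocked
  s7 = c.0 | ((0 + 0)\{a,c} + c.(0 | 0)) :: -c-> s10, -c-> s9
  s8 = a.c.0 | (0 | 0) :: -a-> s10
  s9 = 0 | ((0 + 0)\{a,c} + c.(0 | 0)) :: -c-> s11
  s10 = c.0 | (0 | 0) :: -c-> s11
  s11 = 0 | (0 | 0) :: deadlocked
Q's transition system — 11 states:
  t0 = b.(0 + 0) + c.c.0 + (a.0 + 0\{b} | (0 | 0)) + c.a.c.0 | ((0 + 0)\{a,c} + c.(0 | 0)) :: -a-> t1, -b-> t2, -c-> t3, -c-> t4, -c-> t5
  t1 = 0 :: deadlocked
  t2 = 0 + 0 :: deadlocked
  t3 = a.c.0 | ((0 + 0)\{a,c} + c.(0 | 0)) :: -a-> t6, -c-> t7
  t4 = c.0 :: -c-> t1
  t5 = c.a.c.0 | (0 | 0) :: -c-> t7
  t6 = c.0 | ((0 + 0)\{a,c} + c.(0 | 0)) :: -c-> t8, -c-> t9
  t7 = a.c.0 | (0 | 0) :: -a-> t9
  t8 = 0 | ((0 + 0)\{a,c} + c.(0 | 0)) :: -c-> t10
  t9 = c.0 | (0 | 0) :: -c-> t10
  t10 = 0 | (0 | 0) :: deadlocked
Executing ba from P (initial set {s0}):
  after b @ step 1: {s1, s2}
  after a @ step 2: {s6}
  — P admits the full trace.
Executing ba from Q (initial set {t0}):
  after b @ step 1: {t2}
  after a @ step 2: ∅ (Q stuck)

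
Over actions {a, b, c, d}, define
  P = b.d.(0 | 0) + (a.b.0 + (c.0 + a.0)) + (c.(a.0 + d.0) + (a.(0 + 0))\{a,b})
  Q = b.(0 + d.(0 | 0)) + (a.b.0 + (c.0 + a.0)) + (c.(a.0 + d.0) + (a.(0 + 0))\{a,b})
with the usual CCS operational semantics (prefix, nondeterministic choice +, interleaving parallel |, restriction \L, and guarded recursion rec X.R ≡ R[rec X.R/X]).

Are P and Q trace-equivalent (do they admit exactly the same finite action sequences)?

trace-equivalent

LTS(P): 6 reachable states
  p0 = b.d.(0 | 0) + (a.b.0 + (c.0 + a.0)) + (c.(a.0 + d.0) + (a.(0 + 0))\{a,b}) :: --a--▸ p1, --a--▸ p2, --b--▸ p3, --c--▸ p1, --c--▸ p4
  p1 = 0 :: ·
  p2 = b.0 :: --b--▸ p1
  p3 = d.(0 | 0) :: --d--▸ p5
  p4 = a.0 + d.0 :: --a--▸ p1, --d--▸ p1
  p5 = 0 | 0 :: ·
LTS(Q): 6 reachable states
  q0 = b.(0 + d.(0 | 0)) + (a.b.0 + (c.0 + a.0)) + (c.(a.0 + d.0) + (a.(0 + 0))\{a,b}) :: --a--▸ q1, --a--▸ q2, --b--▸ q3, --c--▸ q1, --c--▸ q4
  q1 = 0 :: ·
  q2 = b.0 :: --b--▸ q1
  q3 = 0 + d.(0 | 0) :: --d--▸ q5
  q4 = a.0 + d.0 :: --a--▸ q1, --d--▸ q1
  q5 = 0 | 0 :: ·
Coarsest stable partition (strong bisimilarity classes):
  B0 = {p0, q0}
  B1 = {p1, p5, q1, q5}
  B2 = {p3, q3}
  B3 = {p2, q2}
  B4 = {p4, q4}
p0 ∈ B0, q0 ∈ B0 → same block
Bisimilar ⇒ trace-equivalent.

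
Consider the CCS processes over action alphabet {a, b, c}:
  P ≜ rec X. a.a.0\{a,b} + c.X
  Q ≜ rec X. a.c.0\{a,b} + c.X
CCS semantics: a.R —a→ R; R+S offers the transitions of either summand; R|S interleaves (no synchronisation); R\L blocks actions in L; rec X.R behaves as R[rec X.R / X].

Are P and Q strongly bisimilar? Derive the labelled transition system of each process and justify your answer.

Reachable graph of P (3 states):
  s0 = rec X. a.a.0\{a,b} + c.X has moves —a→ s1, —c→ s0
  s1 = a.0\{a,b} has moves —a→ s2
  s2 = 0\{a,b} has moves deadlocked
Reachable graph of Q (3 states):
  t0 = rec X. a.c.0\{a,b} + c.X has moves —a→ t1, —c→ t0
  t1 = c.0\{a,b} has moves —c→ t2
  t2 = 0\{a,b} has moves deadlocked
Partition-refinement fixed point:
  B0 = {s0}
  B1 = {s1}
  B2 = {s2, t2}
  B3 = {t0}
  B4 = {t1}
s0 ∈ B0, t0 ∈ B3 → different blocks

P ≁ Q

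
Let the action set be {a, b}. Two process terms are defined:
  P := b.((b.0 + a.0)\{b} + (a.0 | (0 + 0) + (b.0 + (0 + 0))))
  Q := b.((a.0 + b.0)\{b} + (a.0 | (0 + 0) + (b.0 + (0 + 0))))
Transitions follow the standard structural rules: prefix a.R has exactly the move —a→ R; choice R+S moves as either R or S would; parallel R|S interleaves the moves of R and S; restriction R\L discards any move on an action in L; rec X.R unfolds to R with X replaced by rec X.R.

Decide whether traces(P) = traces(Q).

traces(P) = traces(Q)

P's transition system — 5 states:
  u0 = b.((b.0 + a.0)\{b} + (a.0 | (0 + 0) + (b.0 + (0 + 0)))) :: =b=> u1
  u1 = (b.0 + a.0)\{b} + (a.0 | (0 + 0) + (b.0 + (0 + 0))) :: =a=> u2, =a=> u3, =b=> u4
  u2 = 0 | (0 + 0) :: deadlocked
  u3 = 0\{b} :: deadlocked
  u4 = 0 :: deadlocked
Q's transition system — 5 states:
  v0 = b.((a.0 + b.0)\{b} + (a.0 | (0 + 0) + (b.0 + (0 + 0)))) :: =b=> v1
  v1 = (a.0 + b.0)\{b} + (a.0 | (0 + 0) + (b.0 + (0 + 0))) :: =a=> v2, =a=> v3, =b=> v4
  v2 = 0 | (0 + 0) :: deadlocked
  v3 = 0\{b} :: deadlocked
  v4 = 0 :: deadlocked
Partition-refinement fixed point:
  B0 = {u0, v0}
  B1 = {u1, v1}
  B2 = {u2, u3, u4, v2, v3, v4}
u0 ∈ B0, v0 ∈ B0 → same block
Bisimilar ⇒ trace-equivalent.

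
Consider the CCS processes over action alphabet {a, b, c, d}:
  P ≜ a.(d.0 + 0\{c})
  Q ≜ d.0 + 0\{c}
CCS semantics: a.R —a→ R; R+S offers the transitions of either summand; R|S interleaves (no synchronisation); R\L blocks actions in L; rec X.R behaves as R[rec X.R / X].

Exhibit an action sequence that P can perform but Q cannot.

Reachable graph of P (3 states):
  p0 = a.(d.0 + 0\{c}) has moves -a-> p1
  p1 = d.0 + 0\{c} has moves -d-> p2
  p2 = 0 has moves stopped
Reachable graph of Q (2 states):
  q0 = d.0 + 0\{c} has moves -d-> q1
  q1 = 0 has moves stopped
Trace ⟨a⟩ through P, begin at {p0}:
  step 1 (a): {p1}
  P completes σ.
Trace ⟨a⟩ through Q, begin at {q0}:
  step 1 (a): ∅ (Q stuck)

a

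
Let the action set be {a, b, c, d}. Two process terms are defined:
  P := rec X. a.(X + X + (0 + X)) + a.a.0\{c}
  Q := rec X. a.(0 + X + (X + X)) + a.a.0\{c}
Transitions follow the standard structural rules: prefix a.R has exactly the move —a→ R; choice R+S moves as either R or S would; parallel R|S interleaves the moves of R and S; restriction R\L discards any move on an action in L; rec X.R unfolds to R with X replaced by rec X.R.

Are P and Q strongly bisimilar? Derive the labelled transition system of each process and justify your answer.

LTS(P): 4 reachable states
  m0 = rec X. a.(X + X + (0 + X)) + a.a.0\{c} → ··a··> m1, ··a··> m2
  m1 = (rec X. a.(X + X + (0 + X)) + a.a.0\{c}) + (rec X. a.(X + X + (0 + X)) + a.a.0\{c}) + (0 + (rec X. a.(X + X + (0 + X)) + a.a.0\{c})) → ··a··> m1, ··a··> m2
  m2 = a.0\{c} → ··a··> m3
  m3 = 0\{c} → ∅
LTS(Q): 4 reachable states
  n0 = rec X. a.(0 + X + (X + X)) + a.a.0\{c} → ··a··> n1, ··a··> n2
  n1 = 0 + (rec X. a.(0 + X + (X + X)) + a.a.0\{c}) + ((rec X. a.(0 + X + (X + X)) + a.a.0\{c}) + (rec X. a.(0 + X + (X + X)) + a.a.0\{c})) → ··a··> n1, ··a··> n2
  n2 = a.0\{c} → ··a··> n3
  n3 = 0\{c} → ∅
Coarsest stable partition (strong bisimilarity classes):
  B0 = {m0, m1, n0, n1}
  B1 = {m2, n2}
  B2 = {m3, n3}
m0 ∈ B0, n0 ∈ B0 → same block

YES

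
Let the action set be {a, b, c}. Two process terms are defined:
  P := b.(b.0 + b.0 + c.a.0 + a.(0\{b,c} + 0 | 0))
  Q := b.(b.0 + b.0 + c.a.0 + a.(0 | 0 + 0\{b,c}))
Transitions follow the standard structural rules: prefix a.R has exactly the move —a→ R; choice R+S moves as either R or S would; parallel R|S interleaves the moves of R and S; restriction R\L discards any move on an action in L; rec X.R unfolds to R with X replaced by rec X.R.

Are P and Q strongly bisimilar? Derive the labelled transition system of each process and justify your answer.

LTS(P): 5 reachable states
  s0 = b.(b.0 + b.0 + c.a.0 + a.(0\{b,c} + 0 | 0)) :: —b→ s1
  s1 = b.0 + b.0 + c.a.0 + a.(0\{b,c} + 0 | 0) :: —a→ s2, —b→ s3, —c→ s4
  s2 = 0\{b,c} + 0 | 0 :: ·
  s3 = 0 :: ·
  s4 = a.0 :: —a→ s3
LTS(Q): 5 reachable states
  t0 = b.(b.0 + b.0 + c.a.0 + a.(0 | 0 + 0\{b,c})) :: —b→ t1
  t1 = b.0 + b.0 + c.a.0 + a.(0 | 0 + 0\{b,c}) :: —a→ t2, —b→ t3, —c→ t4
  t2 = 0 | 0 + 0\{b,c} :: ·
  t3 = 0 :: ·
  t4 = a.0 :: —a→ t3
Bisimilarity quotient blocks:
  B0 = {s0, t0}
  B1 = {s1, t1}
  B2 = {s2, s3, t2, t3}
  B3 = {s4, t4}
s0 ∈ B0, t0 ∈ B0 → same block

bisimilar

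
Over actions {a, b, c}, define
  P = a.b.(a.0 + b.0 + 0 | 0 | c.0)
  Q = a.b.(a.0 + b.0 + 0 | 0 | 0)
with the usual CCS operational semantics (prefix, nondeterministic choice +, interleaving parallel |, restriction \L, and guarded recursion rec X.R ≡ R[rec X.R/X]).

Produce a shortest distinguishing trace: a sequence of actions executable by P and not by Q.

P's transition system — 5 states:
  s0 = a.b.(a.0 + b.0 + 0 | 0 | c.0) ⊢ -a-> s1
  s1 = b.(a.0 + b.0 + 0 | 0 | c.0) ⊢ -b-> s2
  s2 = a.0 + b.0 + 0 | 0 | c.0 ⊢ -a-> s3, -b-> s3, -c-> s4
  s3 = 0 ⊢ (no moves)
  s4 = 0 | 0 | 0 ⊢ (no moves)
Q's transition system — 4 states:
  t0 = a.b.(a.0 + b.0 + 0 | 0 | 0) ⊢ -a-> t1
  t1 = b.(a.0 + b.0 + 0 | 0 | 0) ⊢ -b-> t2
  t2 = a.0 + b.0 + 0 | 0 | 0 ⊢ -a-> t3, -b-> t3
  t3 = 0 ⊢ (no moves)
Executing abc from P (initial set {s0}):
  [1] a ⇒ {s1}
  [2] b ⇒ {s2}
  [3] c ⇒ {s4}
  — P admits the full trace.
Executing abc from Q (initial set {t0}):
  [1] a ⇒ {t1}
  [2] b ⇒ {t2}
  [3] c ⇒ ∅ (Q stuck)

abc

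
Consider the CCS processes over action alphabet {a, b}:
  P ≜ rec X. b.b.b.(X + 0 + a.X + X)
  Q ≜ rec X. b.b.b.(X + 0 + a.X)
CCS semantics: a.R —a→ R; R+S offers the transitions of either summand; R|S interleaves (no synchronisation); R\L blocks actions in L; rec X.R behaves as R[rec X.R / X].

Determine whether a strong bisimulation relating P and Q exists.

Reachable graph of P (4 states):
  p0 = rec X. b.b.b.(X + 0 + a.X + X) ⊢ --b--▸ p1
  p1 = b.b.((rec X. b.b.b.(X + 0 + a.X + X)) + 0 + a.(rec X. b.b.b.(X + 0 + a.X + X)) + (rec X. b.b.b.(X + 0 + a.X + X))) ⊢ --b--▸ p2
  p2 = b.((rec X. b.b.b.(X + 0 + a.X + X)) + 0 + a.(rec X. b.b.b.(X + 0 + a.X + X)) + (rec X. b.b.b.(X + 0 + a.X + X))) ⊢ --b--▸ p3
  p3 = (rec X. b.b.b.(X + 0 + a.X + X)) + 0 + a.(rec X. b.b.b.(X + 0 + a.X + X)) + (rec X. b.b.b.(X + 0 + a.X + X)) ⊢ --a--▸ p0, --b--▸ p1
Reachable graph of Q (4 states):
  q0 = rec X. b.b.b.(X + 0 + a.X) ⊢ --b--▸ q1
  q1 = b.b.((rec X. b.b.b.(X + 0 + a.X)) + 0 + a.(rec X. b.b.b.(X + 0 + a.X))) ⊢ --b--▸ q2
  q2 = b.((rec X. b.b.b.(X + 0 + a.X)) + 0 + a.(rec X. b.b.b.(X + 0 + a.X))) ⊢ --b--▸ q3
  q3 = (rec X. b.b.b.(X + 0 + a.X)) + 0 + a.(rec X. b.b.b.(X + 0 + a.X)) ⊢ --a--▸ q0, --b--▸ q1
Bisimilarity quotient blocks:
  B0 = {p0, q0}
  B1 = {p1, q1}
  B2 = {p2, q2}
  B3 = {p3, q3}
p0 ∈ B0, q0 ∈ B0 → same block

P ~ Q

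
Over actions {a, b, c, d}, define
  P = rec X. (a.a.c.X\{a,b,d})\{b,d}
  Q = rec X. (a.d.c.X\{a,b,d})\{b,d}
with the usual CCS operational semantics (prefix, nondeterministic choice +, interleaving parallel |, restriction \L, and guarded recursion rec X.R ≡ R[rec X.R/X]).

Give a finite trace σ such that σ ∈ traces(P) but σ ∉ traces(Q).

aa

P's transition system — 4 states:
  p0 = rec X. (a.a.c.X\{a,b,d})\{b,d} | =a=> p1
  p1 = (a.c.(rec X. (a.a.c.X\{a,b,d})\{b,d})\{a,b,d})\{b,d} | =a=> p2
  p2 = (c.(rec X. (a.a.c.X\{a,b,d})\{b,d})\{a,b,d})\{b,d} | =c=> p3
  p3 = (rec X. (a.a.c.X\{a,b,d})\{b,d})\{a,b,d}\{b,d} | (no moves)
Q's transition system — 2 states:
  q0 = rec X. (a.d.c.X\{a,b,d})\{b,d} | =a=> q1
  q1 = (d.c.(rec X. (a.d.c.X\{a,b,d})\{b,d})\{a,b,d})\{b,d} | (no moves)
Trace ⟨aa⟩ through P, begin at {p0}:
  [1] a ⇒ {p1}
  [2] a ⇒ {p2}
  P completes σ.
Trace ⟨aa⟩ through Q, begin at {q0}:
  [1] a ⇒ {q1}
  [2] a ⇒ no successor for Q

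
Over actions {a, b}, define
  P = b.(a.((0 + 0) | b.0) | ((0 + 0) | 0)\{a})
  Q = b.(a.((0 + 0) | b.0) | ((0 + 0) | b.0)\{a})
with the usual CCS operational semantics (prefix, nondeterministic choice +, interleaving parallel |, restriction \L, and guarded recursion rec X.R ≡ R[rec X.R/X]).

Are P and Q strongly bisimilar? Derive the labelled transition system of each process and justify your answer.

P's transition system — 4 states:
  p0 = b.(a.((0 + 0) | b.0) | ((0 + 0) | 0)\{a}) → -b-> p1
  p1 = a.((0 + 0) | b.0) | ((0 + 0) | 0)\{a} → -a-> p2
  p2 = (0 + 0) | b.0 | ((0 + 0) | 0)\{a} → -b-> p3
  p3 = (0 + 0) | 0 | ((0 + 0) | 0)\{a} → (no moves)
Q's transition system — 7 states:
  q0 = b.(a.((0 + 0) | b.0) | ((0 + 0) | b.0)\{a}) → -b-> q1
  q1 = a.((0 + 0) | b.0) | ((0 + 0) | b.0)\{a} → -a-> q2, -b-> q3
  q2 = (0 + 0) | b.0 | ((0 + 0) | b.0)\{a} → -b-> q4, -b-> q5
  q3 = a.((0 + 0) | b.0) | ((0 + 0) | 0)\{a} → -a-> q5
  q4 = (0 + 0) | 0 | ((0 + 0) | b.0)\{a} → -b-> q6
  q5 = (0 + 0) | b.0 | ((0 + 0) | 0)\{a} → -b-> q6
  q6 = (0 + 0) | 0 | ((0 + 0) | 0)\{a} → (no moves)
Bisimilarity quotient blocks:
  B0 = {p0}
  B1 = {p1, q3}
  B2 = {p2, q4, q5}
  B3 = {p3, q6}
  B4 = {q0}
  B5 = {q1}
  B6 = {q2}
p0 ∈ B0, q0 ∈ B4 → different blocks

NO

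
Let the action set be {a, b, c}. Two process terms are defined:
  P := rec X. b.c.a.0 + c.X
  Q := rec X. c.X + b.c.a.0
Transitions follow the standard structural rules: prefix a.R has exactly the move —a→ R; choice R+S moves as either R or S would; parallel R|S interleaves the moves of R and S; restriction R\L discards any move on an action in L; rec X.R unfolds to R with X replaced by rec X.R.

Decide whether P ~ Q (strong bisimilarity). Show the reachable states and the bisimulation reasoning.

bisimilar

LTS(P): 4 reachable states
  p0 = rec X. b.c.a.0 + c.X → =b=> p1, =c=> p0
  p1 = c.a.0 → =c=> p2
  p2 = a.0 → =a=> p3
  p3 = 0 → ·
LTS(Q): 4 reachable states
  q0 = rec X. c.X + b.c.a.0 → =b=> q1, =c=> q0
  q1 = c.a.0 → =c=> q2
  q2 = a.0 → =a=> q3
  q3 = 0 → ·
Partition-refinement fixed point:
  B0 = {p0, q0}
  B1 = {p1, q1}
  B2 = {p2, q2}
  B3 = {p3, q3}
p0 ∈ B0, q0 ∈ B0 → same block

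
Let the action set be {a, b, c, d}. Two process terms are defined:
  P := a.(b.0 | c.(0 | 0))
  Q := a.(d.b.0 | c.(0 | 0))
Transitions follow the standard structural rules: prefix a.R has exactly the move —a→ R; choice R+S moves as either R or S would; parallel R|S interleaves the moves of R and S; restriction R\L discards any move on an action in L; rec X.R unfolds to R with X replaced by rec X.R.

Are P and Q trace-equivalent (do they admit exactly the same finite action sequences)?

trace-distinct — witness ⟨ab⟩

P's transition system — 5 states:
  m0 = a.(b.0 | c.(0 | 0)) has moves =a=> m1
  m1 = b.0 | c.(0 | 0) has moves =b=> m2, =c=> m3
  m2 = 0 | c.(0 | 0) has moves =c=> m4
  m3 = b.0 | (0 | 0) has moves =b=> m4
  m4 = 0 | (0 | 0) has moves stopped
Q's transition system — 7 states:
  n0 = a.(d.b.0 | c.(0 | 0)) has moves =a=> n1
  n1 = d.b.0 | c.(0 | 0) has moves =c=> n2, =d=> n3
  n2 = d.b.0 | (0 | 0) has moves =d=> n4
  n3 = b.0 | c.(0 | 0) has moves =b=> n5, =c=> n4
  n4 = b.0 | (0 | 0) has moves =b=> n6
  n5 = 0 | c.(0 | 0) has moves =c=> n6
  n6 = 0 | (0 | 0) has moves stopped
Executing ab from P (initial set {m0}):
  step 1 (a): {m1}
  step 2 (b): {m2}
  — P admits the full trace.
Executing ab from Q (initial set {n0}):
  step 1 (a): {n1}
  step 2 (b): no successor for Q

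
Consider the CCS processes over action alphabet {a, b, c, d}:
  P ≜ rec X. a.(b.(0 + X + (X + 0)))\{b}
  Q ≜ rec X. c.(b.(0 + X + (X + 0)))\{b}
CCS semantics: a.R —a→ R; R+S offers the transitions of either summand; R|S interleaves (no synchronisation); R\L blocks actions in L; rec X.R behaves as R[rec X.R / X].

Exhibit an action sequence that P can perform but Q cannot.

Reachable graph of P (2 states):
  m0 = rec X. a.(b.(0 + X + (X + 0)))\{b} → ··a··> m1
  m1 = (b.(0 + (rec X. a.(b.(0 + X + (X + 0)))\{b}) + ((rec X. a.(b.(0 + X + (X + 0)))\{b}) + 0)))\{b} → stopped
Reachable graph of Q (2 states):
  n0 = rec X. c.(b.(0 + X + (X + 0)))\{b} → ··c··> n1
  n1 = (b.(0 + (rec X. c.(b.(0 + X + (X + 0)))\{b}) + ((rec X. c.(b.(0 + X + (X + 0)))\{b}) + 0)))\{b} → stopped
Run σ = ⟨a⟩ on P: start {m0}
  step 1 (a): {m1}
  — P admits the full trace.
Run σ = ⟨a⟩ on Q: start {n0}
  step 1 (a): no successor for Q

a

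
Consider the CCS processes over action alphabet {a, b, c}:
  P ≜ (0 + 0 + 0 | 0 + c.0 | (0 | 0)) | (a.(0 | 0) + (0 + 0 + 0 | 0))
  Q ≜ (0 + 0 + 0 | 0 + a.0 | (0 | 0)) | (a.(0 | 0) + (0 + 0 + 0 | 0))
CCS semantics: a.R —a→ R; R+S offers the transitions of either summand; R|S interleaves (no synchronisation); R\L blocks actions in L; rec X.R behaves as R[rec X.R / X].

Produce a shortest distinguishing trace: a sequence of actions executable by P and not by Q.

c

Reachable graph of P (4 states):
  s0 = (0 + 0 + 0 | 0 + c.0 | (0 | 0)) | (a.(0 | 0) + (0 + 0 + 0 | 0)) :: -a-> s1, -c-> s2
  s1 = (0 + 0 + 0 | 0 + c.0 | (0 | 0)) | (0 | 0) :: -c-> s3
  s2 = 0 | (0 | 0) | (a.(0 | 0) + (0 + 0 + 0 | 0)) :: -a-> s3
  s3 = 0 | (0 | 0) | (0 | 0) :: ∅
Reachable graph of Q (4 states):
  t0 = (0 + 0 + 0 | 0 + a.0 | (0 | 0)) | (a.(0 | 0) + (0 + 0 + 0 | 0)) :: -a-> t1, -a-> t2
  t1 = (0 + 0 + 0 | 0 + a.0 | (0 | 0)) | (0 | 0) :: -a-> t3
  t2 = 0 | (0 | 0) | (a.(0 | 0) + (0 + 0 + 0 | 0)) :: -a-> t3
  t3 = 0 | (0 | 0) | (0 | 0) :: ∅
Run σ = ⟨c⟩ on P: start {s0}
  [1] c ⇒ {s2}
  P completes σ.
Run σ = ⟨c⟩ on Q: start {t0}
  [1] c ⇒ no successor for Q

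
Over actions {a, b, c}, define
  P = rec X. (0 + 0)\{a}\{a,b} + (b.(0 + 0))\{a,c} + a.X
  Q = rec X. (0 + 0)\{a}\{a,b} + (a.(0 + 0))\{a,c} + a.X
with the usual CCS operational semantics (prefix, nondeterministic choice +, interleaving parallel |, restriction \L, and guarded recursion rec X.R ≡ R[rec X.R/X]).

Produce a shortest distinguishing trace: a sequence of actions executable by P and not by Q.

Reachable graph of P (2 states):
  s0 = rec X. (0 + 0)\{a}\{a,b} + (b.(0 + 0))\{a,c} + a.X ⊢ —a→ s0, —b→ s1
  s1 = (0 + 0)\{a,c} ⊢ (no moves)
Reachable graph of Q (1 states):
  t0 = rec X. (0 + 0)\{a}\{a,b} + (a.(0 + 0))\{a,c} + a.X ⊢ —a→ t0
Run σ = ⟨b⟩ on P: start {s0}
  after b @ step 1: {s1}
  ✓ P
Run σ = ⟨b⟩ on Q: start {t0}
  after b @ step 1: no successor for Q

b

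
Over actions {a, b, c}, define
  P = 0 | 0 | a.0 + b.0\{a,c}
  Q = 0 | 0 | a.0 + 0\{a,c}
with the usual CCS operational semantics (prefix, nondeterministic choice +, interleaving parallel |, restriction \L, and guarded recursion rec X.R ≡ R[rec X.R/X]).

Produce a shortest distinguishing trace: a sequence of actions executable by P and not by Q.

Reachable graph of P (3 states):
  u0 = 0 | 0 | a.0 + b.0\{a,c} ⊢ -a-> u1, -b-> u2
  u1 = 0 | 0 | 0 ⊢ stopped
  u2 = 0\{a,c} ⊢ stopped
Reachable graph of Q (2 states):
  v0 = 0 | 0 | a.0 + 0\{a,c} ⊢ -a-> v1
  v1 = 0 | 0 | 0 ⊢ stopped
Executing b from P (initial set {u0}):
  [1] b ⇒ {u2}
  — P admits the full trace.
Executing b from Q (initial set {v0}):
  [1] b ⇒ ∅  — Q cannot continue

b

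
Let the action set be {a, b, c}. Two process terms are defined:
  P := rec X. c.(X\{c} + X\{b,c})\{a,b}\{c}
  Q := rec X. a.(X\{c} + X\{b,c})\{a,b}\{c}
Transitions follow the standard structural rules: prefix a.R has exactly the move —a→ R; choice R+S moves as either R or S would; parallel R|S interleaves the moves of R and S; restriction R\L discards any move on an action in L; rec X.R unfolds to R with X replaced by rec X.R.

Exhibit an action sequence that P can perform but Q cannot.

Reachable graph of P (2 states):
  p0 = rec X. c.(X\{c} + X\{b,c})\{a,b}\{c} has moves ··c··> p1
  p1 = ((rec X. c.(X\{c} + X\{b,c})\{a,b}\{c})\{c} + (rec X. c.(X\{c} + X\{b,c})\{a,b}\{c})\{b,c})\{a,b}\{c} has moves ·
Reachable graph of Q (2 states):
  q0 = rec X. a.(X\{c} + X\{b,c})\{a,b}\{c} has moves ··a··> q1
  q1 = ((rec X. a.(X\{c} + X\{b,c})\{a,b}\{c})\{c} + (rec X. a.(X\{c} + X\{b,c})\{a,b}\{c})\{b,c})\{a,b}\{c} has moves ·
Run σ = ⟨c⟩ on P: start {p0}
  after c @ step 1: {p1}
  P completes σ.
Run σ = ⟨c⟩ on Q: start {q0}
  after c @ step 1: ∅ (Q stuck)

c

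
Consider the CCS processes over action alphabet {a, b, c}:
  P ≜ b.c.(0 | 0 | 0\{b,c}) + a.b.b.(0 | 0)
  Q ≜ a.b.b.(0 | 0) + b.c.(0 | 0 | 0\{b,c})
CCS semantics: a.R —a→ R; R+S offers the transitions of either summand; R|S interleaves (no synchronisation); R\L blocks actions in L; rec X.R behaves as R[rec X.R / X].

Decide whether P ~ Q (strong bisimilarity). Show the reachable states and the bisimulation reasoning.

YES

LTS(P): 6 reachable states
  s0 = b.c.(0 | 0 | 0\{b,c}) + a.b.b.(0 | 0) | --a--▸ s1, --b--▸ s2
  s1 = b.b.(0 | 0) | --b--▸ s3
  s2 = c.(0 | 0 | 0\{b,c}) | --c--▸ s4
  s3 = b.(0 | 0) | --b--▸ s5
  s4 = 0 | 0 | 0\{b,c} | stopped
  s5 = 0 | 0 | stopped
LTS(Q): 6 reachable states
  t0 = a.b.b.(0 | 0) + b.c.(0 | 0 | 0\{b,c}) | --a--▸ t1, --b--▸ t2
  t1 = b.b.(0 | 0) | --b--▸ t3
  t2 = c.(0 | 0 | 0\{b,c}) | --c--▸ t4
  t3 = b.(0 | 0) | --b--▸ t5
  t4 = 0 | 0 | 0\{b,c} | stopped
  t5 = 0 | 0 | stopped
Bisimilarity quotient blocks:
  B0 = {s0, t0}
  B1 = {s1, t1}
  B2 = {s3, t3}
  B3 = {s4, s5, t4, t5}
  B4 = {s2, t2}
s0 ∈ B0, t0 ∈ B0 → same block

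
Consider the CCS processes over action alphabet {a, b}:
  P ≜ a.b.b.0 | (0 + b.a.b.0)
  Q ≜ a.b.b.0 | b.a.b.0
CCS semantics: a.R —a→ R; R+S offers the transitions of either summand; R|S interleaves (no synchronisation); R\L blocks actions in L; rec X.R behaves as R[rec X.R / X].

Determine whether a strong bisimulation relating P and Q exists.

YES

LTS(P): 16 reachable states
  p0 = a.b.b.0 | (0 + b.a.b.0) :: --a--▸ p1, --b--▸ p2
  p1 = b.b.0 | (0 + b.a.b.0) :: --b--▸ p3, --b--▸ p4
  p2 = a.b.b.0 | a.b.0 :: --a--▸ p4, --a--▸ p5
  p3 = b.0 | (0 + b.a.b.0) :: --b--▸ p6, --b--▸ p7
  p4 = b.b.0 | a.b.0 :: --a--▸ p8, --b--▸ p7
  p5 = a.b.b.0 | b.0 :: --a--▸ p8, --b--▸ p9
  p6 = 0 | (0 + b.a.b.0) :: --b--▸ p10
  p7 = b.0 | a.b.0 :: --a--▸ p11, --b--▸ p10
  p8 = b.b.0 | b.0 :: --b--▸ p11, --b--▸ p12
  p9 = a.b.b.0 | 0 :: --a--▸ p12
  p10 = 0 | a.b.0 :: --a--▸ p13
  p11 = b.0 | b.0 :: --b--▸ p13, --b--▸ p14
  p12 = b.b.0 | 0 :: --b--▸ p14
  p13 = 0 | b.0 :: --b--▸ p15
  p14 = b.0 | 0 :: --b--▸ p15
  p15 = 0 | 0 :: stopped
LTS(Q): 16 reachable states
  q0 = a.b.b.0 | b.a.b.0 :: --a--▸ q1, --b--▸ q2
  q1 = b.b.0 | b.a.b.0 :: --b--▸ q3, --b--▸ q4
  q2 = a.b.b.0 | a.b.0 :: --a--▸ q4, --a--▸ q5
  q3 = b.0 | b.a.b.0 :: --b--▸ q6, --b--▸ q7
  q4 = b.b.0 | a.b.0 :: --a--▸ q8, --b--▸ q7
  q5 = a.b.b.0 | b.0 :: --a--▸ q8, --b--▸ q9
  q6 = 0 | b.a.b.0 :: --b--▸ q10
  q7 = b.0 | a.b.0 :: --a--▸ q11, --b--▸ q10
  q8 = b.b.0 | b.0 :: --b--▸ q11, --b--▸ q12
  q9 = a.b.b.0 | 0 :: --a--▸ q12
  q10 = 0 | a.b.0 :: --a--▸ q13
  q11 = b.0 | b.0 :: --b--▸ q13, --b--▸ q14
  q12 = b.b.0 | 0 :: --b--▸ q14
  q13 = 0 | b.0 :: --b--▸ q15
  q14 = b.0 | 0 :: --b--▸ q15
  q15 = 0 | 0 :: stopped
Partition-refinement fixed point:
  B0 = {p0, q0}
  B1 = {p1, q1}
  B2 = {p3, q3}
  B3 = {p7, q7}
  B4 = {p11, p12, q11, q12}
  B5 = {p13, p14, q13, q14}
  B6 = {p15, q15}
  B7 = {p10, q10}
  B8 = {p6, q6}
  B9 = {p4, q4}
  B10 = {p8, q8}
  B11 = {p2, q2}
  B12 = {p5, q5}
  B13 = {p9, q9}
p0 ∈ B0, q0 ∈ B0 → same block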